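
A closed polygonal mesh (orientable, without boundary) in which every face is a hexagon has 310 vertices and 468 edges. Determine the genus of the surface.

Every face is a hexagon and each edge borders two faces, so 6F = 2·468, giving F = 156.
χ = V − E + F = 310 − 468 + 156 = -2.
For a closed orientable surface χ = 2 − 2g, so g = (2 − (-2))/2 = 2.

2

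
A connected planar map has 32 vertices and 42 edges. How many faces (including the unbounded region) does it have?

Euler's formula for a connected plane graph: V − E + F = 2, so F = 2 − 32 + 42 = 12.

12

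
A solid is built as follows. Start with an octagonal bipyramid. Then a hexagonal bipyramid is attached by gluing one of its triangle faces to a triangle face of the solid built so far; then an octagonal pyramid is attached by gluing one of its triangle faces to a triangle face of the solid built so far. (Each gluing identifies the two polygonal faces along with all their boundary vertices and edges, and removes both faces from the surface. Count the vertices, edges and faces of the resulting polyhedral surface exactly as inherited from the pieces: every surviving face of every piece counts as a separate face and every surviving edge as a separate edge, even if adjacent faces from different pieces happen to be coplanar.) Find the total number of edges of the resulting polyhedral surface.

52

An octagonal bipyramid: V=10, E=24, F=16.
Attach a hexagonal bipyramid (V=8, E=18, F=12) along a 3-gon: merge 3 vertices and 3 edges, delete both glued faces → V=15, E=39, F=26.
Attach an octagonal pyramid (V=9, E=16, F=9) along a 3-gon: merge 3 vertices and 3 edges, delete both glued faces → V=21, E=52, F=33.
Check: V − E + F = 21 − 52 + 33 = 2.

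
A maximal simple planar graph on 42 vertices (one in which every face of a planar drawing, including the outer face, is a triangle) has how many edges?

In a plane triangulation 3F = 2E and V − E + F = 2, so E = 3V − 6 = 3·42 − 6 = 120.

120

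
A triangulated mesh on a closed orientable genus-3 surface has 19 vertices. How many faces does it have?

χ = 2 − 2·3 = -4, and every face is a triangle so 3F = 2E.
V − E + F = -4 with E = 3F/2 gives 19 − (3/2 − 1)·F = -4, so F = 46 and E = 69.

46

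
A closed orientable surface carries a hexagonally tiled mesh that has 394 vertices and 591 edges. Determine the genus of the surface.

Every face is a hexagon and each edge borders two faces, so 6F = 2·591, giving F = 197.
χ = V − E + F = 394 − 591 + 197 = 0.
For a closed orientable surface χ = 2 − 2g, so g = (2 − (0))/2 = 1.

1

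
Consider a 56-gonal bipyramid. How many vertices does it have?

A bipyramid over an n-gon has 2n triangular faces and n + 2 vertices: V = 56 + 2 = 58, E = 3·56 = 168, F = 2·56 = 112.

58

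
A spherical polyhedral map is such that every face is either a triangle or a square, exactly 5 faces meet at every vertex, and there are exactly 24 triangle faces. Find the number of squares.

2

Let x be the number of squares; then F = 24 + x.
Edge–face incidences: 2E = 3·24 + 4·x = 72 + 4x.
Every vertex has degree 5, so 5V = 2E.
Euler: V − E + F = 2 ⇒ (2E)/5 − E + (24 + x) = 2.
Multiply by 10: 2·(2E) − 5·(2E) + 10·(24 + x) = 20, i.e. 240 + 10x − 3·(72 + 4x) = 20.
Collecting terms: −2x + 24 = 20, so −2x = −4, so x = 2.
Then 2E = 72 + 4·2 = 80, so E = 40, V = 2E/5 = 16, F = 24 + 2 = 26.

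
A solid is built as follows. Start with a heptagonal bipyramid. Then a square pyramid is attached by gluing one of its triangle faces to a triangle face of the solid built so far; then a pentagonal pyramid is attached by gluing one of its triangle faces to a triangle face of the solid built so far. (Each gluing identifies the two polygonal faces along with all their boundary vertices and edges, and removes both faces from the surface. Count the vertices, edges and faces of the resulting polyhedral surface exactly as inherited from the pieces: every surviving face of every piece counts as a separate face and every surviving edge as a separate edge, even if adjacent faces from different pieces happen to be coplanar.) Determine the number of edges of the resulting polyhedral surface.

33

A heptagonal bipyramid: V=9, E=21, F=14.
Attach a square pyramid (V=5, E=8, F=5) along a 3-gon: merge 3 vertices and 3 edges, delete both glued faces → V=11, E=26, F=17.
Attach a pentagonal pyramid (V=6, E=10, F=6) along a 3-gon: merge 3 vertices and 3 edges, delete both glued faces → V=14, E=33, F=21.
Check: V − E + F = 14 − 33 + 21 = 2.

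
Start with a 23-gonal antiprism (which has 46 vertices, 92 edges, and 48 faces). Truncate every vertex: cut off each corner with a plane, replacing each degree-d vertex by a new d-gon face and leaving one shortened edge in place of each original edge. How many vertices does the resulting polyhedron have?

184

Truncation replaces each original edge-end by a new vertex, so V′ = 2E = 184.
Each original edge survives, and each old vertex of degree d contributes d new edges; summing degrees gives Σd = 2E, so E′ = E + 2E = 3E = 276.
Each original face survives and each original vertex becomes one new face: F′ = F + V = 94.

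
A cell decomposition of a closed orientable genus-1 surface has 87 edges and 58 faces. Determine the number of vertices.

For a closed orientable surface of genus 1, χ = 2 − 2·1 = 0.
V = 0 + E − F = 0 + 87 − 58 = 29.

29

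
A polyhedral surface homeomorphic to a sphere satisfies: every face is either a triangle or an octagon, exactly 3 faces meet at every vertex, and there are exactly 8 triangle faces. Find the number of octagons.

Let x be the number of octagons; then F = 8 + x.
Edge–face incidences: 2E = 3·8 + 8·x = 24 + 8x.
Every vertex has degree 3, so 3V = 2E.
Euler: V − E + F = 2 ⇒ (2E)/3 − E + (8 + x) = 2.
Multiply by 6: 2·(2E) − 3·(2E) + 6·(8 + x) = 12, i.e. 48 + 6x − (24 + 8x) = 12.
Collecting terms: −2x + 24 = 12, so −2x = −12, so x = 6.
Then 2E = 24 + 8·6 = 72, so E = 36, V = 2E/3 = 24, F = 8 + 6 = 14.

6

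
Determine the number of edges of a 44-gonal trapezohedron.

176

The n-trapezohedron (dual of the n-antiprism) has V = 2·44 + 2 = 90, E = 4·44 = 176, F = 2·44 = 88.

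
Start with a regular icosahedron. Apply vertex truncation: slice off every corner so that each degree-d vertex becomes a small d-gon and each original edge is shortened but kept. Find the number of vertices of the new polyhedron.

The base solid has V = 12, E = 30, F = 20.
Truncation replaces each original edge-end by a new vertex, so V′ = 2E = 60.
Each original edge survives, and each old vertex of degree d contributes d new edges; summing degrees gives Σd = 2E, so E′ = E + 2E = 3E = 90.
Each original face survives and each original vertex becomes one new face: F′ = F + V = 32.

60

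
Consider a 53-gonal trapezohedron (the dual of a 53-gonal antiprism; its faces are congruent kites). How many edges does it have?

212

The n-trapezohedron (dual of the n-antiprism) has V = 2·53 + 2 = 108, E = 4·53 = 212, F = 2·53 = 106.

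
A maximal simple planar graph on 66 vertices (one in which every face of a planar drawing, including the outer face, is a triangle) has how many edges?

In a plane triangulation 3F = 2E and V − E + F = 2, so E = 3V − 6 = 3·66 − 6 = 192.

192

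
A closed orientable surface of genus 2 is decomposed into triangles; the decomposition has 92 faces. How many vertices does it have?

χ = 2 − 2·2 = -2, and every face is a triangle so 3F = 2E.
E = 3·92/2 = 138. Then V = -2 + E − F = -2 + 138 − 92 = 44.

44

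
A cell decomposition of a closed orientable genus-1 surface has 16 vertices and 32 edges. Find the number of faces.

For a closed orientable surface of genus 1, χ = 2 − 2·1 = 0.
F = 0 − V + E = 0 − 16 + 32 = 16.

16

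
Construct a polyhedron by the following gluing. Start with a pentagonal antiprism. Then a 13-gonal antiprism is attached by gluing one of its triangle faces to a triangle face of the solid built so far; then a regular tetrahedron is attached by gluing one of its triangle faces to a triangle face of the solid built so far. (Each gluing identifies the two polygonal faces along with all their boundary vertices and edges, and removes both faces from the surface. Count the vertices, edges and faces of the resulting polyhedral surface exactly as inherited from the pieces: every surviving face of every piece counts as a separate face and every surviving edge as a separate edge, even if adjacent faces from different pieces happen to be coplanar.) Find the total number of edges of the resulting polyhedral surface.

A pentagonal antiprism: V=10, E=20, F=12.
Attach a 13-gonal antiprism (V=26, E=52, F=28) along a 3-gon: merge 3 vertices and 3 edges, delete both glued faces → V=33, E=69, F=38.
Attach a regular tetrahedron (V=4, E=6, F=4) along a 3-gon: merge 3 vertices and 3 edges, delete both glued faces → V=34, E=72, F=40.
Check: V − E + F = 34 − 72 + 40 = 2.

72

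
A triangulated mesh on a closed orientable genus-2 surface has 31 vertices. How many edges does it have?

χ = 2 − 2·2 = -2, and every face is a triangle so 3F = 2E.
V − E + F = -2 with E = 3F/2 gives 31 − (3/2 − 1)·F = -2, so F = 66 and E = 99.

99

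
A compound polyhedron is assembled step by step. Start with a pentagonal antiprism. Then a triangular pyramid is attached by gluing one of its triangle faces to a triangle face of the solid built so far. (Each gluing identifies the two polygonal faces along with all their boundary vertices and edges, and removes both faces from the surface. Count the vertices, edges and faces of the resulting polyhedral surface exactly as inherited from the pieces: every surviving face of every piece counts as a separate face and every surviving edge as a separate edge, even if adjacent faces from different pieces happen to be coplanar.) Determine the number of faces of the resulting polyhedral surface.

14

A pentagonal antiprism: V=10, E=20, F=12.
Attach a triangular pyramid (V=4, E=6, F=4) along a 3-gon: merge 3 vertices and 3 edges, delete both glued faces → V=11, E=23, F=14.
Check: V − E + F = 11 − 23 + 14 = 2.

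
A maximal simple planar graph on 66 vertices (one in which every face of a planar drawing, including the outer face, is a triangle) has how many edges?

192

In a plane triangulation 3F = 2E and V − E + F = 2, so E = 3V − 6 = 3·66 − 6 = 192.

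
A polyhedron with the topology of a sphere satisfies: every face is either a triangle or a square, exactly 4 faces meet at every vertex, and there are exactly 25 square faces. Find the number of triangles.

8

Let x be the number of triangles; then F = 25 + x.
Edge–face incidences: 2E = 4·25 + 3·x = 100 + 3x.
Every vertex has degree 4, so 4V = 2E.
Euler: V − E + F = 2 ⇒ (2E)/4 − E + (25 + x) = 2.
Multiply by 8: 2·(2E) − 4·(2E) + 8·(25 + x) = 16, i.e. 200 + 8x − 2·(100 + 3x) = 16.
Collecting terms: 2x = 16, so x = 8.
Then 2E = 100 + 3·8 = 124, so E = 62, V = 2E/4 = 31, F = 25 + 8 = 33.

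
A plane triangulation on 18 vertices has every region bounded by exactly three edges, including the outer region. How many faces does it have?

32

In a plane triangulation 3F = 2E and V − E + F = 2, so F = 2V − 4 = 2·18 − 4 = 32.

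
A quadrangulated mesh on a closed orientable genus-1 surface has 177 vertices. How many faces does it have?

177

χ = 2 − 2·1 = 0, and every face is a square so 4F = 2E.
V − E + F = 0 with E = 4F/2 gives 177 − (4/2 − 1)·F = 0, so F = 177 and E = 354.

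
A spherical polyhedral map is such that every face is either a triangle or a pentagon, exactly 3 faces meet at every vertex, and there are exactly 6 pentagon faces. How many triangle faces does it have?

2

Let x be the number of triangles; then F = 6 + x.
Edge–face incidences: 2E = 5·6 + 3·x = 30 + 3x.
Every vertex has degree 3, so 3V = 2E.
Euler: V − E + F = 2 ⇒ (2E)/3 − E + (6 + x) = 2.
Multiply by 6: 2·(2E) − 3·(2E) + 6·(6 + x) = 12, i.e. 36 + 6x − (30 + 3x) = 12.
Collecting terms: 3x + 6 = 12, so 3x = 6, so x = 2.
Then 2E = 30 + 3·2 = 36, so E = 18, V = 2E/3 = 12, F = 6 + 2 = 8.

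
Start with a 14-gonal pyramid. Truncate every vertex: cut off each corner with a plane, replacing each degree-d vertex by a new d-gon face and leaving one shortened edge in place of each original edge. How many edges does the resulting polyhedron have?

The base solid has V = 15, E = 28, F = 15.
Truncation replaces each original edge-end by a new vertex, so V′ = 2E = 56.
Each original edge survives, and each old vertex of degree d contributes d new edges; summing degrees gives Σd = 2E, so E′ = E + 2E = 3E = 84.
Each original face survives and each original vertex becomes one new face: F′ = F + V = 30.

84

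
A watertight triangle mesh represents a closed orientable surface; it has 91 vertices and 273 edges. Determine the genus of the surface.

1

Every face is a triangle and each edge borders two faces, so 3F = 2·273, giving F = 182.
χ = V − E + F = 91 − 273 + 182 = 0.
For a closed orientable surface χ = 2 − 2g, so g = (2 − (0))/2 = 1.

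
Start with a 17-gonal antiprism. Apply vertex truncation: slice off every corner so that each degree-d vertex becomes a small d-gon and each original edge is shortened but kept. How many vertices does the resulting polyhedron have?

136

The base solid has V = 34, E = 68, F = 36.
Truncation replaces each original edge-end by a new vertex, so V′ = 2E = 136.
Each original edge survives, and each old vertex of degree d contributes d new edges; summing degrees gives Σd = 2E, so E′ = E + 2E = 3E = 204.
Each original face survives and each original vertex becomes one new face: F′ = F + V = 70.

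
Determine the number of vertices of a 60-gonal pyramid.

61

A pyramid on an n-gon base has one n-gon and n triangles: V = 60 + 1 = 61, E = 2·60 = 120, F = 60 + 1 = 61.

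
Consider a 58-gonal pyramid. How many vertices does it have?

A pyramid on an n-gon base has one n-gon and n triangles: V = 58 + 1 = 59, E = 2·58 = 116, F = 58 + 1 = 59.
Check: V − E + F = 59 − 116 + 59 = 2.

59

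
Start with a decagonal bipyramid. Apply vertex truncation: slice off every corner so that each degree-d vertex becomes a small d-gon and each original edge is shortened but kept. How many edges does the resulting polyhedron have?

90

The base solid has V = 12, E = 30, F = 20.
Truncation replaces each original edge-end by a new vertex, so V′ = 2E = 60.
Each original edge survives, and each old vertex of degree d contributes d new edges; summing degrees gives Σd = 2E, so E′ = E + 2E = 3E = 90.
Each original face survives and each original vertex becomes one new face: F′ = F + V = 32.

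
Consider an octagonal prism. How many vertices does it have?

A prism on an n-gon has two n-gon bases and n rectangular sides: V = 2·8 = 16, E = 3·8 = 24, F = 8 + 2 = 10.
Check: V − E + F = 16 − 24 + 10 = 2.

16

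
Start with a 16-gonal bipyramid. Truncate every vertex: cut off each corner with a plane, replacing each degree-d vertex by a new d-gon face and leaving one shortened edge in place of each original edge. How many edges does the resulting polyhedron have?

144

The base solid has V = 18, E = 48, F = 32.
Truncation replaces each original edge-end by a new vertex, so V′ = 2E = 96.
Each original edge survives, and each old vertex of degree d contributes d new edges; summing degrees gives Σd = 2E, so E′ = E + 2E = 3E = 144.
Each original face survives and each original vertex becomes one new face: F′ = F + V = 50.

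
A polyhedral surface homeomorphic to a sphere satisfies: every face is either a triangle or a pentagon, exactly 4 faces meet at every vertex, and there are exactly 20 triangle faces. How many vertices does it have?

Let x be the number of pentagons; then F = 20 + x.
Edge–face incidences: 2E = 3·20 + 5·x = 60 + 5x.
Every vertex has degree 4, so 4V = 2E.
Euler: V − E + F = 2 ⇒ (2E)/4 − E + (20 + x) = 2.
Multiply by 8: 2·(2E) − 4·(2E) + 8·(20 + x) = 16, i.e. 160 + 8x − 2·(60 + 5x) = 16.
Collecting terms: −2x + 40 = 16, so −2x = −24, so x = 12.
Then 2E = 60 + 5·12 = 120, so E = 60, V = 2E/4 = 30, F = 20 + 12 = 32.

30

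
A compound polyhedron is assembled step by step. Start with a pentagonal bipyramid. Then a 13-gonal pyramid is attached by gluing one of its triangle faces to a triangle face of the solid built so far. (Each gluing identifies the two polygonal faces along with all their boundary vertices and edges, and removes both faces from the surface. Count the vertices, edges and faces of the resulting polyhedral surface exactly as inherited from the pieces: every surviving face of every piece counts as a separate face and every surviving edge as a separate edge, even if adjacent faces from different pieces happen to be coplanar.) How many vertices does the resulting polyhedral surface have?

A pentagonal bipyramid: V=7, E=15, F=10.
Attach a 13-gonal pyramid (V=14, E=26, F=14) along a 3-gon: merge 3 vertices and 3 edges, delete both glued faces → V=18, E=38, F=22.
Check: V − E + F = 18 − 38 + 22 = 2.

18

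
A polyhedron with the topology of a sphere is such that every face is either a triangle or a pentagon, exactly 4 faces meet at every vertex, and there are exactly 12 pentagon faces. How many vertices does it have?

Let x be the number of triangles; then F = 12 + x.
Edge–face incidences: 2E = 5·12 + 3·x = 60 + 3x.
Every vertex has degree 4, so 4V = 2E.
Euler: V − E + F = 2 ⇒ (2E)/4 − E + (12 + x) = 2.
Multiply by 8: 2·(2E) − 4·(2E) + 8·(12 + x) = 16, i.e. 96 + 8x − 2·(60 + 3x) = 16.
Collecting terms: 2x − 24 = 16, so 2x = 40, so x = 20.
Then 2E = 60 + 3·20 = 120, so E = 60, V = 2E/4 = 30, F = 12 + 20 = 32.

30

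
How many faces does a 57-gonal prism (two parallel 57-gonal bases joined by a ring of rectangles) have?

59

A prism on an n-gon has two n-gon bases and n rectangular sides: V = 2·57 = 114, E = 3·57 = 171, F = 57 + 2 = 59.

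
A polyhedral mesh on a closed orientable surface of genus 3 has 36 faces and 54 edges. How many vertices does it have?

For a closed orientable surface of genus 3, χ = 2 − 2·3 = -4.
V = -4 + E − F = -4 + 54 − 36 = 14.

14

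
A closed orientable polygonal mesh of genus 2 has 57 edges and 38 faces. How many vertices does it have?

For a closed orientable surface of genus 2, χ = 2 − 2·2 = -2.
V = -2 + E − F = -2 + 57 − 38 = 17.

17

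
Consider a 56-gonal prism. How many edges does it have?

A prism on an n-gon has two n-gon bases and n rectangular sides: V = 2·56 = 112, E = 3·56 = 168, F = 56 + 2 = 58.
Check: V − E + F = 112 − 168 + 58 = 2.

168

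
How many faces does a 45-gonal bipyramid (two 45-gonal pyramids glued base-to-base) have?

90

A bipyramid over an n-gon has 2n triangular faces and n + 2 vertices: V = 45 + 2 = 47, E = 3·45 = 135, F = 2·45 = 90.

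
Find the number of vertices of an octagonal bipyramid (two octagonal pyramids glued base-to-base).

A bipyramid over an n-gon has 2n triangular faces and n + 2 vertices: V = 8 + 2 = 10, E = 3·8 = 24, F = 2·8 = 16.

10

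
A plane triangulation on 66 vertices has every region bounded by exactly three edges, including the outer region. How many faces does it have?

128

In a plane triangulation 3F = 2E and V − E + F = 2, so F = 2V − 4 = 2·66 − 4 = 128.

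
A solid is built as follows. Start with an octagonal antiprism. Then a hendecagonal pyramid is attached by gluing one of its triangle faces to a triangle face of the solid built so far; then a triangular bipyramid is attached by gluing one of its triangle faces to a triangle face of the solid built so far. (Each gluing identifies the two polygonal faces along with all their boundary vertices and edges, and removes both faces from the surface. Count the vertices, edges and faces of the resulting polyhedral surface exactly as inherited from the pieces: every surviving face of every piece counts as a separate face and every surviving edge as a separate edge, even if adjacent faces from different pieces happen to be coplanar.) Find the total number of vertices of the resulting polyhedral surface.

27

An octagonal antiprism: V=16, E=32, F=18.
Attach a hendecagonal pyramid (V=12, E=22, F=12) along a 3-gon: merge 3 vertices and 3 edges, delete both glued faces → V=25, E=51, F=28.
Attach a triangular bipyramid (V=5, E=9, F=6) along a 3-gon: merge 3 vertices and 3 edges, delete both glued faces → V=27, E=57, F=32.
Check: V − E + F = 27 − 57 + 32 = 2.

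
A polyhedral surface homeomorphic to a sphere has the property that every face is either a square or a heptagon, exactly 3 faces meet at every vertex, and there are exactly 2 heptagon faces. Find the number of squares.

7

Let x be the number of squares; then F = 2 + x.
Edge–face incidences: 2E = 7·2 + 4·x = 14 + 4x.
Every vertex has degree 3, so 3V = 2E.
Euler: V − E + F = 2 ⇒ (2E)/3 − E + (2 + x) = 2.
Multiply by 6: 2·(2E) − 3·(2E) + 6·(2 + x) = 12, i.e. 12 + 6x − (14 + 4x) = 12.
Collecting terms: 2x − 2 = 12, so 2x = 14, so x = 7.
Then 2E = 14 + 4·7 = 42, so E = 21, V = 2E/3 = 14, F = 2 + 7 = 9.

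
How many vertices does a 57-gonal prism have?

A prism on an n-gon has two n-gon bases and n rectangular sides: V = 2·57 = 114, E = 3·57 = 171, F = 57 + 2 = 59.

114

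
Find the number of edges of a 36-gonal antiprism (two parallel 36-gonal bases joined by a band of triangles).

144

An antiprism on an n-gon has two n-gon caps and 2n triangles: V = 2·36 = 72, E = 4·36 = 144, F = 2·36 + 2 = 74.
Check: V − E + F = 72 − 144 + 74 = 2.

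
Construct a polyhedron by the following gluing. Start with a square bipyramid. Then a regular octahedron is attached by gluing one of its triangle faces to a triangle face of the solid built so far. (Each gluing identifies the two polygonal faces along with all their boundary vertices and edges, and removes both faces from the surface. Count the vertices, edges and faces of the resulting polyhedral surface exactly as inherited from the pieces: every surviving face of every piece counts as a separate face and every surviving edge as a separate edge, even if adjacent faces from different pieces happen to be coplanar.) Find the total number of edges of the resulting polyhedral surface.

21

A square bipyramid: V=6, E=12, F=8.
Attach a regular octahedron (V=6, E=12, F=8) along a 3-gon: merge 3 vertices and 3 edges, delete both glued faces → V=9, E=21, F=14.
Check: V − E + F = 9 − 21 + 14 = 2.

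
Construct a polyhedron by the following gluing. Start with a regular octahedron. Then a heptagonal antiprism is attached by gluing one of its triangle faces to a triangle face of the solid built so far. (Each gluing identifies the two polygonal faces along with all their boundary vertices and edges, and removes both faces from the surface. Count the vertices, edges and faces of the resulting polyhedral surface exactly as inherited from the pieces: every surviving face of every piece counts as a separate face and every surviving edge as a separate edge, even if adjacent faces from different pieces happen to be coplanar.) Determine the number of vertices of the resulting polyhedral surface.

17

A regular octahedron: V=6, E=12, F=8.
Attach a heptagonal antiprism (V=14, E=28, F=16) along a 3-gon: merge 3 vertices and 3 edges, delete both glued faces → V=17, E=37, F=22.
Check: V − E + F = 17 − 37 + 22 = 2.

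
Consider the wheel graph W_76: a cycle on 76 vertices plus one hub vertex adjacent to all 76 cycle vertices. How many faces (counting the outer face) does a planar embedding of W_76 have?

W_76 has V = 76 + 1 = 77 vertices and E = 2·76 = 152 edges.
By Euler's formula F = 2 − V + E = 2 − 77 + 152 = 77.

77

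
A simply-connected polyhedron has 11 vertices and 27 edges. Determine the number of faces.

Here V − E + F = 2.
F = 2 − V + E = 2 − 11 + 27 = 18.

18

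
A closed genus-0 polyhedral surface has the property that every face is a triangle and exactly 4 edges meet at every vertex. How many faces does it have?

Each face has 3 edges and each edge borders two faces, so 2E = 3F.
Each vertex has degree 4, so 4V = 2E and hence V = 3F/4.
Euler: V − E + F = 2 ⇒ (3F/4) − (3F/2) + F = 2.
Multiply by 8: (6 − 12 + 8)F = 16, i.e. 2F = 16.
So F = 8, E = 3·8/2 = 12, V = 3·8/4 = 6.

8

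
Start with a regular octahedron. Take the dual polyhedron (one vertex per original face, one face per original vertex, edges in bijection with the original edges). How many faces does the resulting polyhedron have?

6

The base solid has V = 6, E = 12, F = 8.
The dual swaps V and F and preserves E: V′ = F = 8, E′ = E = 12, F′ = V = 6.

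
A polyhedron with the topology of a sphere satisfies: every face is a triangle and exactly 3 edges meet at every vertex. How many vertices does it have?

Each face has 3 edges and each edge borders two faces, so 2E = 3F.
Each vertex has degree 3, so 3V = 2E and hence V = 3F/3.
Euler: V − E + F = 2 ⇒ (3F/3) − (3F/2) + F = 2.
Multiply by 6: (6 − 9 + 6)F = 12, i.e. 3F = 12.
So F = 4, E = 3·4/2 = 6, V = 3·4/3 = 4.

4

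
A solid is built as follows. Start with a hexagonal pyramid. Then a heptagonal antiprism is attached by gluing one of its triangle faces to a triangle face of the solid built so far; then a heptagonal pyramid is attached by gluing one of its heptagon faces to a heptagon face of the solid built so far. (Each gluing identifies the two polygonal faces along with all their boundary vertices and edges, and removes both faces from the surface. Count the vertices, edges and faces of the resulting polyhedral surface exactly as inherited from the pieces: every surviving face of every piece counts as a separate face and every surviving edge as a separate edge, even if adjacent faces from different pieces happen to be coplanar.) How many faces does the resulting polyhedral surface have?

A hexagonal pyramid: V=7, E=12, F=7.
Attach a heptagonal antiprism (V=14, E=28, F=16) along a 3-gon: merge 3 vertices and 3 edges, delete both glued faces → V=18, E=37, F=21.
Attach a heptagonal pyramid (V=8, E=14, F=8) along a 7-gon: merge 7 vertices and 7 edges, delete both glued faces → V=19, E=44, F=27.
Check: V − E + F = 19 − 44 + 27 = 2.

27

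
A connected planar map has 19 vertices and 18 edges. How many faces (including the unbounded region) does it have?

1

Euler's formula for a connected plane graph: V − E + F = 2, so F = 2 − 19 + 18 = 1.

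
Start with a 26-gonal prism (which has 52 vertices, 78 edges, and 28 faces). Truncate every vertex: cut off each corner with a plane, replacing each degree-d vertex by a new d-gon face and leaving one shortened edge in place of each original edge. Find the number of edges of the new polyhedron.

Truncation replaces each original edge-end by a new vertex, so V′ = 2E = 156.
Each original edge survives, and each old vertex of degree d contributes d new edges; summing degrees gives Σd = 2E, so E′ = E + 2E = 3E = 234.
Each original face survives and each original vertex becomes one new face: F′ = F + V = 80.

234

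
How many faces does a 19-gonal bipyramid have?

38

A bipyramid over an n-gon has 2n triangular faces and n + 2 vertices: V = 19 + 2 = 21, E = 3·19 = 57, F = 2·19 = 38.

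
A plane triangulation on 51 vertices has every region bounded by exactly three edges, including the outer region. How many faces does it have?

98

In a plane triangulation 3F = 2E and V − E + F = 2, so F = 2V − 4 = 2·51 − 4 = 98.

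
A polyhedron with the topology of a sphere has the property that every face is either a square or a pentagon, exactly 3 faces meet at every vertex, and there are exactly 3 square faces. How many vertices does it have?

14

Let x be the number of pentagons; then F = 3 + x.
Edge–face incidences: 2E = 4·3 + 5·x = 12 + 5x.
Every vertex has degree 3, so 3V = 2E.
Euler: V − E + F = 2 ⇒ (2E)/3 − E + (3 + x) = 2.
Multiply by 6: 2·(2E) − 3·(2E) + 6·(3 + x) = 12, i.e. 18 + 6x − (12 + 5x) = 12.
Collecting terms: x + 6 = 12, so x = 6.
Then 2E = 12 + 5·6 = 42, so E = 21, V = 2E/3 = 14, F = 3 + 6 = 9.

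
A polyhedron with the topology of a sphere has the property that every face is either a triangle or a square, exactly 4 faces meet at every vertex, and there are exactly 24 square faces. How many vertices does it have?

Let x be the number of triangles; then F = 24 + x.
Edge–face incidences: 2E = 4·24 + 3·x = 96 + 3x.
Every vertex has degree 4, so 4V = 2E.
Euler: V − E + F = 2 ⇒ (2E)/4 − E + (24 + x) = 2.
Multiply by 8: 2·(2E) − 4·(2E) + 8·(24 + x) = 16, i.e. 192 + 8x − 2·(96 + 3x) = 16.
Collecting terms: 2x = 16, so x = 8.
Then 2E = 96 + 3·8 = 120, so E = 60, V = 2E/4 = 30, F = 24 + 8 = 32.

30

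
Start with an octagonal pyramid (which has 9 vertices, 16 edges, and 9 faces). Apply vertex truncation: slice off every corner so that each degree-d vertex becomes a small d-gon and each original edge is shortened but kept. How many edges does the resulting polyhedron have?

Truncation replaces each original edge-end by a new vertex, so V′ = 2E = 32.
Each original edge survives, and each old vertex of degree d contributes d new edges; summing degrees gives Σd = 2E, so E′ = E + 2E = 3E = 48.
Each original face survives and each original vertex becomes one new face: F′ = F + V = 18.

48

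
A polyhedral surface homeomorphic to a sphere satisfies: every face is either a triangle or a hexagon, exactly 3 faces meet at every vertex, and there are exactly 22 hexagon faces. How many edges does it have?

Let x be the number of triangles; then F = 22 + x.
Edge–face incidences: 2E = 6·22 + 3·x = 132 + 3x.
Every vertex has degree 3, so 3V = 2E.
Euler: V − E + F = 2 ⇒ (2E)/3 − E + (22 + x) = 2.
Multiply by 6: 2·(2E) − 3·(2E) + 6·(22 + x) = 12, i.e. 132 + 6x − (132 + 3x) = 12.
Collecting terms: 3x = 12, so x = 4.
Then 2E = 132 + 3·4 = 144, so E = 72, V = 2E/3 = 48, F = 22 + 4 = 26.

72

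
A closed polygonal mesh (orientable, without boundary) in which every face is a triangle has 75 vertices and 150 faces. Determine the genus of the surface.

Every face is a triangle, so 2E = 3·150 = 450, giving E = 225.
χ = V − E + F = 75 − 225 + 150 = 0.
For a closed orientable surface χ = 2 − 2g, so g = (2 − (0))/2 = 1.

1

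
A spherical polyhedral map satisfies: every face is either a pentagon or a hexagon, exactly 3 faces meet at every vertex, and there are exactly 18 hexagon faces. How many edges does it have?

Let x be the number of pentagons; then F = 18 + x.
Edge–face incidences: 2E = 6·18 + 5·x = 108 + 5x.
Every vertex has degree 3, so 3V = 2E.
Euler: V − E + F = 2 ⇒ (2E)/3 − E + (18 + x) = 2.
Multiply by 6: 2·(2E) − 3·(2E) + 6·(18 + x) = 12, i.e. 108 + 6x − (108 + 5x) = 12.
Collecting terms: x = 12.
Then 2E = 108 + 5·12 = 168, so E = 84, V = 2E/3 = 56, F = 18 + 12 = 30.

84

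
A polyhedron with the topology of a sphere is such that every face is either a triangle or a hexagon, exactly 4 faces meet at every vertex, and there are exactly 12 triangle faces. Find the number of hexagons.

2

Let x be the number of hexagons; then F = 12 + x.
Edge–face incidences: 2E = 3·12 + 6·x = 36 + 6x.
Every vertex has degree 4, so 4V = 2E.
Euler: V − E + F = 2 ⇒ (2E)/4 − E + (12 + x) = 2.
Multiply by 8: 2·(2E) − 4·(2E) + 8·(12 + x) = 16, i.e. 96 + 8x − 2·(36 + 6x) = 16.
Collecting terms: −4x + 24 = 16, so −4x = −8, so x = 2.
Then 2E = 36 + 6·2 = 48, so E = 24, V = 2E/4 = 12, F = 12 + 2 = 14.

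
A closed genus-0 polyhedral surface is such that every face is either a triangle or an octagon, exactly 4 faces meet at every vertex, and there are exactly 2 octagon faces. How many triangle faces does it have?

Let x be the number of triangles; then F = 2 + x.
Edge–face incidences: 2E = 8·2 + 3·x = 16 + 3x.
Every vertex has degree 4, so 4V = 2E.
Euler: V − E + F = 2 ⇒ (2E)/4 − E + (2 + x) = 2.
Multiply by 8: 2·(2E) − 4·(2E) + 8·(2 + x) = 16, i.e. 16 + 8x − 2·(16 + 3x) = 16.
Collecting terms: 2x − 16 = 16, so 2x = 32, so x = 16.
Then 2E = 16 + 3·16 = 64, so E = 32, V = 2E/4 = 16, F = 2 + 16 = 18.

16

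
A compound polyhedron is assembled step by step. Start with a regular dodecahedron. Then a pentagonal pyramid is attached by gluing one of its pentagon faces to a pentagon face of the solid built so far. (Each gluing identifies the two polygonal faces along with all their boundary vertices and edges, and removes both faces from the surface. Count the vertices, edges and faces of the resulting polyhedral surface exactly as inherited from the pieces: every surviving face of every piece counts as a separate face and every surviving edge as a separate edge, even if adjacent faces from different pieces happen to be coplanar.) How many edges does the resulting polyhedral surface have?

35

A regular dodecahedron: V=20, E=30, F=12.
Attach a pentagonal pyramid (V=6, E=10, F=6) along a 5-gon: merge 5 vertices and 5 edges, delete both glued faces → V=21, E=35, F=16.
Check: V − E + F = 21 − 35 + 16 = 2.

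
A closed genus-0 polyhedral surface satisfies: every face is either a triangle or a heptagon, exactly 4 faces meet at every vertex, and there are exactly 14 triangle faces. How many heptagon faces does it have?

Let x be the number of heptagons; then F = 14 + x.
Edge–face incidences: 2E = 3·14 + 7·x = 42 + 7x.
Every vertex has degree 4, so 4V = 2E.
Euler: V − E + F = 2 ⇒ (2E)/4 − E + (14 + x) = 2.
Multiply by 8: 2·(2E) − 4·(2E) + 8·(14 + x) = 16, i.e. 112 + 8x − 2·(42 + 7x) = 16.
Collecting terms: −6x + 28 = 16, so −6x = −12, so x = 2.
Then 2E = 42 + 7·2 = 56, so E = 28, V = 2E/4 = 14, F = 14 + 2 = 16.

2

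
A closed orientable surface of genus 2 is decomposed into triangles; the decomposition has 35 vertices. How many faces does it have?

74

χ = 2 − 2·2 = -2, and every face is a triangle so 3F = 2E.
V − E + F = -2 with E = 3F/2 gives 35 − (3/2 − 1)·F = -2, so F = 74 and E = 111.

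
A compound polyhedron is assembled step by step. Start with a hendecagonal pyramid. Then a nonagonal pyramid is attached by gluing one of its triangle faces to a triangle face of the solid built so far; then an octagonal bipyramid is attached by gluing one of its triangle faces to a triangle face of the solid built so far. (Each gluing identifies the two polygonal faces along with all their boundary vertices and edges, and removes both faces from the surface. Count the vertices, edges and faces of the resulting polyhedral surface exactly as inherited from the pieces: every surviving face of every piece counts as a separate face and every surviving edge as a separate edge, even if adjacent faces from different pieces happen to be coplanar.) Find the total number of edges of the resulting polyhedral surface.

A hendecagonal pyramid: V=12, E=22, F=12.
Attach a nonagonal pyramid (V=10, E=18, F=10) along a 3-gon: merge 3 vertices and 3 edges, delete both glued faces → V=19, E=37, F=20.
Attach an octagonal bipyramid (V=10, E=24, F=16) along a 3-gon: merge 3 vertices and 3 edges, delete both glued faces → V=26, E=58, F=34.
Check: V − E + F = 26 − 58 + 34 = 2.

58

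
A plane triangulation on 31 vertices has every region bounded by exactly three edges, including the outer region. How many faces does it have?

In a plane triangulation 3F = 2E and V − E + F = 2, so F = 2V − 4 = 2·31 − 4 = 58.

58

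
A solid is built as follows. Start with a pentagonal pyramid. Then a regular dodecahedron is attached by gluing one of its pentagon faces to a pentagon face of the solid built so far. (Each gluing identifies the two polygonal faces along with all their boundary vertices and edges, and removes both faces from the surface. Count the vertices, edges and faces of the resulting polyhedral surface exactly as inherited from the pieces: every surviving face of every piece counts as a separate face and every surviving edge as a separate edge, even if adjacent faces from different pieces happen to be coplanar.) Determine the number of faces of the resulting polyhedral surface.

16

A pentagonal pyramid: V=6, E=10, F=6.
Attach a regular dodecahedron (V=20, E=30, F=12) along a 5-gon: merge 5 vertices and 5 edges, delete both glued faces → V=21, E=35, F=16.
Check: V − E + F = 21 − 35 + 16 = 2.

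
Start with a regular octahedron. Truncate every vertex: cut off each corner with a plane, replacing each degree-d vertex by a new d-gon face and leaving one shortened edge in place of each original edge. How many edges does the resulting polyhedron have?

36

The base solid has V = 6, E = 12, F = 8.
Truncation replaces each original edge-end by a new vertex, so V′ = 2E = 24.
Each original edge survives, and each old vertex of degree d contributes d new edges; summing degrees gives Σd = 2E, so E′ = E + 2E = 3E = 36.
Each original face survives and each original vertex becomes one new face: F′ = F + V = 14.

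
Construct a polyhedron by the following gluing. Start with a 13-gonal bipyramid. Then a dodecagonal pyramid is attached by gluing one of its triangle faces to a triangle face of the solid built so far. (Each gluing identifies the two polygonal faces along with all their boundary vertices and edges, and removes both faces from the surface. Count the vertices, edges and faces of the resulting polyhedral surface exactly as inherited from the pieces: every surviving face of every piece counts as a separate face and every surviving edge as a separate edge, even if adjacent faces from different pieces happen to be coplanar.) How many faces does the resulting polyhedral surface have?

A 13-gonal bipyramid: V=15, E=39, F=26.
Attach a dodecagonal pyramid (V=13, E=24, F=13) along a 3-gon: merge 3 vertices and 3 edges, delete both glued faces → V=25, E=60, F=37.
Check: V − E + F = 25 − 60 + 37 = 2.

37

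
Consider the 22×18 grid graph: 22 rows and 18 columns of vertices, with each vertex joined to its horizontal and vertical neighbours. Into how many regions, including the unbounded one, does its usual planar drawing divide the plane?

The grid has V = 22·18 = 396 vertices and E = 22·17 + 18·21 = 752 edges.
F = 2 − V + E = 2 − 396 + 752 = 358.

358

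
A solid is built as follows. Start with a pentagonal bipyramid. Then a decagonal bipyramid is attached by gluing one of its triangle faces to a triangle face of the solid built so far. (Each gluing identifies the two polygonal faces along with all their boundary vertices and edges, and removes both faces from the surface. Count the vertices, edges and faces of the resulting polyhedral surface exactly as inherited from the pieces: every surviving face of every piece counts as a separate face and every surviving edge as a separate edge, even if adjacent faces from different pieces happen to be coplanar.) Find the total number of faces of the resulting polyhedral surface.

A pentagonal bipyramid: V=7, E=15, F=10.
Attach a decagonal bipyramid (V=12, E=30, F=20) along a 3-gon: merge 3 vertices and 3 edges, delete both glued faces → V=16, E=42, F=28.
Check: V − E + F = 16 − 42 + 28 = 2.

28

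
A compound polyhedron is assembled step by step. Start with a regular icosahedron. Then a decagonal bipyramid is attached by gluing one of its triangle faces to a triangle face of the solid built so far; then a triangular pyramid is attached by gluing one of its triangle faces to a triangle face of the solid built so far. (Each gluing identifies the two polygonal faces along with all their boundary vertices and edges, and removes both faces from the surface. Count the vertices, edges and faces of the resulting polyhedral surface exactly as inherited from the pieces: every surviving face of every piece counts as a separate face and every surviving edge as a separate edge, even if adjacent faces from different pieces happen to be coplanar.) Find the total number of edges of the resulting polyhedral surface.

60

A regular icosahedron: V=12, E=30, F=20.
Attach a decagonal bipyramid (V=12, E=30, F=20) along a 3-gon: merge 3 vertices and 3 edges, delete both glued faces → V=21, E=57, F=38.
Attach a triangular pyramid (V=4, E=6, F=4) along a 3-gon: merge 3 vertices and 3 edges, delete both glued faces → V=22, E=60, F=40.
Check: V − E + F = 22 − 60 + 40 = 2.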